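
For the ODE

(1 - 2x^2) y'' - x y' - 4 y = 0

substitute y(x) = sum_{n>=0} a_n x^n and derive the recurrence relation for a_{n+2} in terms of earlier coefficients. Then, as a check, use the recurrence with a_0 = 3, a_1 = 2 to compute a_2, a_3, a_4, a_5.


Substitute y = sum_n a_n x^n.
(1 - 2 x^2) y'' contributes (n+2)(n+1) a_{n+2} - 2 n(n-1) a_n at x^n.
-x y'(x) contributes -n a_n at x^n.
-4 y(x) contributes -4 a_n at x^n.
Matching x^n: (n+2)(n+1) a_{n+2} + (-2 n(n-1) - n - 4) a_n = 0.
Thus a_{n+2} = (2 n(n-1) + n + 4) / ((n+1)(n+2)) * a_n.

Check with a_0 = 3, a_1 = 2 (apply the recurrence for n = 0, 1, 2, 3): a_0 = 3, a_1 = 2, a_2 = 6, a_3 = 5/3, a_4 = 5, a_5 = 19/12.

a_(n+2) = (2 n(n-1) + n + 4) / ((n+1)(n+2)) * a_n; check: a_0 = 3, a_1 = 2, a_2 = 6, a_3 = 5/3, a_4 = 5, a_5 = 19/12


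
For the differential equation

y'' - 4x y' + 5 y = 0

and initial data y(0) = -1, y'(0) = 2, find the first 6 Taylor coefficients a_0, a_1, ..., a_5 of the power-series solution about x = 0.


Ansatz: y(x) = sum_{n>=0} a_n x^n, so y'(x) = sum_{n>=1} n a_n x^(n-1) and y''(x) = sum_{n>=2} n(n-1) a_n x^(n-2).
Substitute into P(x) y'' + Q(x) y' + R(x) y = 0 with P(x) = 1, Q(x) = -4x, R(x) = 5, and match powers of x.
Initial conditions: a_0 = -1, a_1 = 2.
Setting the coefficient of each power of x to zero and solving order by order (substituting the coefficients already found):
  x^0: 2 a_2 + 5 a_0 = 0  ->  2 a_2 = -5 a_0 = 5  ->  a_2 = 5/2
  x^1: 6 a_3 + a_1 = 0  ->  6 a_3 = -a_1 = -2  ->  a_3 = -1/3
  x^2: 12 a_4 - 3 a_2 = 0  ->  12 a_4 = 3 a_2 = 15/2  ->  a_4 = 5/8
  x^3: 20 a_5 - 7 a_3 = 0  ->  20 a_5 = 7 a_3 = -7/3  ->  a_5 = -7/60
Truncated series: y(x) = -1 + 2 x + (5/2) x^2 - (1/3) x^3 + (5/8) x^4 - (7/60) x^5 + O(x^6).

a_0 = -1; a_1 = 2; a_2 = 5/2; a_3 = -1/3; a_4 = 5/8; a_5 = -7/60


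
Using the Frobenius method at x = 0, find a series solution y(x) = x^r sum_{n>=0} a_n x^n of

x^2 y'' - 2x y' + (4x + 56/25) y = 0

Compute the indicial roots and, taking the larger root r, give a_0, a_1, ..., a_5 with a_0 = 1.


Write in Frobenius form y'' + (p(x)/x) y' + (q(x)/x^2) y = 0:
  p(x) = -2,  q(x) = 4x + 56/25.
Indicial equation: r(r-1) + (-2) r + (56/25) = 0 -> roots r_1 = 8/5, r_2 = 7/5.
Take r = r_1 = 8/5. Let y(x) = x^r sum_{n>=0} a_n x^n with a_0 = 1.
Substitute y = x^r sum a_n x^n and match x^{r+n}. The recurrence is
  D(n) a_n + 4 a_{n-1} = 0,  where D(n) = (r+n)(r+n-1) + (-2)(r+n) + (56/25).
  a_n = -4 / D(n) * a_{n-1}.
Since the indicial polynomial factors as (r - r_1)(r - r_2), D(n) = (r_1 + n - r_1)(r_1 + n - r_2) = n(n + 1/5).
Evaluating step by step (a_0 = 1):
  n = 1: D(1) = 1(1 + 1/5) = 6/5; numerator = -4(1) = -4; a_1 = (-4)/(6/5) = -10/3
  n = 2: D(2) = 2(2 + 1/5) = 22/5; numerator = -4(-10/3) = 40/3; a_2 = (40/3)/(22/5) = 100/33
  n = 3: D(3) = 3(3 + 1/5) = 48/5; numerator = -4(100/33) = -400/33; a_3 = (-400/33)/(48/5) = -125/99
  n = 4: D(4) = 4(4 + 1/5) = 84/5; numerator = -4(-125/99) = 500/99; a_4 = (500/99)/(84/5) = 625/2079
  n = 5: D(5) = 5(5 + 1/5) = 26; numerator = -4(625/2079) = -2500/2079; a_5 = (-2500/2079)/(26) = -1250/27027

r = 8/5; a_0 = 1; a_1 = -10/3; a_2 = 100/33; a_3 = -125/99; a_4 = 625/2079; a_5 = -1250/27027


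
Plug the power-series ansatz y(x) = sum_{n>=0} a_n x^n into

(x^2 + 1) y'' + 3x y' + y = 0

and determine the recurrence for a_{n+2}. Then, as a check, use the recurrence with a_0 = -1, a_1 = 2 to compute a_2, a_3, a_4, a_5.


Substitute y = sum_n a_n x^n.
(1 + 1 x^2) y'' contributes (n+2)(n+1) a_{n+2} + n(n-1) a_n at x^n.
3 x y'(x) contributes 3 n a_n at x^n.
y(x) contributes 1 a_n at x^n.
Matching x^n: (n+2)(n+1) a_{n+2} + (n(n-1) + 3 n + 1) a_n = 0.
Thus a_{n+2} = (-n(n-1) - 3 n - 1) / ((n+1)(n+2)) * a_n.

Check with a_0 = -1, a_1 = 2 (apply the recurrence for n = 0, 1, 2, 3): a_0 = -1, a_1 = 2, a_2 = 1/2, a_3 = -4/3, a_4 = -3/8, a_5 = 16/15.

a_(n+2) = (-n(n-1) - 3 n - 1) / ((n+1)(n+2)) * a_n; check: a_0 = -1, a_1 = 2, a_2 = 1/2, a_3 = -4/3, a_4 = -3/8, a_5 = 16/15


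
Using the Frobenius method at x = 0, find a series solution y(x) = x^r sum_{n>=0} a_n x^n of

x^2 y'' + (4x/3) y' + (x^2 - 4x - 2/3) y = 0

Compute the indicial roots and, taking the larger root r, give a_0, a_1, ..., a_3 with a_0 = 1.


Write in Frobenius form y'' + (p(x)/x) y' + (q(x)/x^2) y = 0:
  p(x) = 4/3,  q(x) = x^2 - 4x - 2/3.
Indicial equation: r(r-1) + (4/3) r + (-2/3) = 0 -> roots r_1 = 2/3, r_2 = -1.
Take r = r_1 = 2/3. Let y(x) = x^r sum_{n>=0} a_n x^n with a_0 = 1.
Substitute y = x^r sum a_n x^n and match x^{r+n}. The recurrence is
  D(n) a_n - 4 a_{n-1} + 1 a_{n-2} = 0,  where D(n) = (r+n)(r+n-1) + (4/3)(r+n) + (-2/3).
  a_n = [4 a_{n-1} - 1 a_{n-2}] / D(n).
Since the indicial polynomial factors as (r - r_1)(r - r_2), D(n) = (r_1 + n - r_1)(r_1 + n - r_2) = n(n + 5/3).
Evaluating step by step (a_0 = 1):
  n = 1: D(1) = 1(1 + 5/3) = 8/3; numerator = 4(1) = 4; a_1 = (4)/(8/3) = 3/2
  n = 2: D(2) = 2(2 + 5/3) = 22/3; numerator = 4(3/2) - 1(1) = 5; a_2 = (5)/(22/3) = 15/22
  n = 3: D(3) = 3(3 + 5/3) = 14; numerator = 4(15/22) - 1(3/2) = 27/22; a_3 = (27/22)/(14) = 27/308

r = 2/3; a_0 = 1; a_1 = 3/2; a_2 = 15/22; a_3 = 27/308


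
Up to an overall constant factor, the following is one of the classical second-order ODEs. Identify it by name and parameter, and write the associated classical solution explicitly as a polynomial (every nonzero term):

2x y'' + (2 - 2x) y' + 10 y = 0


All three coefficients share the factor 2; dividing through by 2 gives  x y'' + (1 - x) y' + 5 y = 0.
This matches the Laguerre equation x y'' + (1 - x) y' + n y = 0 with n = 5; the polynomial solution is L_5(x).
With y = sum_k a_k x^k, matching x^k gives (k+1)k a_{k+1} + (k+1) a_{k+1} - k a_k + n a_k = 0, i.e. (k+1)^2 a_{k+1} = (k - n) a_k = (k - 5) a_k. The right side vanishes at k = 5, so the series terminates at degree 5.
Standard normalization L_n(0) = 1 gives a_0 = 1. Work upward with a_{k+1} = (k - 5) a_k / (k+1)^2:
  a_1 = (0 - 5)(1) / 1^2 = -5/1 = -5
  a_2 = (1 - 5)(-5) / 2^2 = 20/4 = 5
  a_3 = (2 - 5)(5) / 3^2 = -15/9 = -5/3
  a_4 = (3 - 5)(-5/3) / 4^2 = (10/3)/16 = 5/24
  a_5 = (4 - 5)(5/24) / 5^2 = (-5/24)/25 = -1/120
Hence L_5(x) = -x^5/120 + 5 x^4/24 - 5 x^3/3 + 5 x^2 - 5 x + 1.

L_5(x); series = -x^5/120 + 5 x^4/24 - 5 x^3/3 + 5 x^2 - 5 x + 1


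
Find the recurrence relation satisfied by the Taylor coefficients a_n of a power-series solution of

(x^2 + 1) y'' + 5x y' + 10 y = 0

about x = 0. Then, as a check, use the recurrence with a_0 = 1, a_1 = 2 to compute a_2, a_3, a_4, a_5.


Substitute y = sum_n a_n x^n.
(1 + 1 x^2) y'' contributes (n+2)(n+1) a_{n+2} + n(n-1) a_n at x^n.
5 x y'(x) contributes 5 n a_n at x^n.
10 y(x) contributes 10 a_n at x^n.
Matching x^n: (n+2)(n+1) a_{n+2} + (n(n-1) + 5 n + 10) a_n = 0.
Thus a_{n+2} = (-n(n-1) - 5 n - 10) / ((n+1)(n+2)) * a_n.

Check with a_0 = 1, a_1 = 2 (apply the recurrence for n = 0, 1, 2, 3): a_0 = 1, a_1 = 2, a_2 = -5, a_3 = -5, a_4 = 55/6, a_5 = 31/4.

a_(n+2) = (-n(n-1) - 5 n - 10) / ((n+1)(n+2)) * a_n; check: a_0 = 1, a_1 = 2, a_2 = -5, a_3 = -5, a_4 = 55/6, a_5 = 31/4


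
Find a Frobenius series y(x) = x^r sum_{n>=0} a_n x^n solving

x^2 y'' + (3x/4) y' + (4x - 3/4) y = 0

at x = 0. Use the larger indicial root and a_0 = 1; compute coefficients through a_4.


Write in Frobenius form y'' + (p(x)/x) y' + (q(x)/x^2) y = 0:
  p(x) = 3/4,  q(x) = 4x - 3/4.
Indicial equation: r(r-1) + (3/4) r + (-3/4) = 0 -> roots r_1 = 1, r_2 = -3/4.
Take r = r_1 = 1. Let y(x) = x^r sum_{n>=0} a_n x^n with a_0 = 1.
Substitute y = x^r sum a_n x^n and match x^{r+n}. The recurrence is
  D(n) a_n + 4 a_{n-1} = 0,  where D(n) = (r+n)(r+n-1) + (3/4)(r+n) + (-3/4).
  a_n = -4 / D(n) * a_{n-1}.
Since the indicial polynomial factors as (r - r_1)(r - r_2), D(n) = (r_1 + n - r_1)(r_1 + n - r_2) = n(n + 7/4).
Evaluating step by step (a_0 = 1):
  n = 1: D(1) = 1(1 + 7/4) = 11/4; numerator = -4(1) = -4; a_1 = (-4)/(11/4) = -16/11
  n = 2: D(2) = 2(2 + 7/4) = 15/2; numerator = -4(-16/11) = 64/11; a_2 = (64/11)/(15/2) = 128/165
  n = 3: D(3) = 3(3 + 7/4) = 57/4; numerator = -4(128/165) = -512/165; a_3 = (-512/165)/(57/4) = -2048/9405
  n = 4: D(4) = 4(4 + 7/4) = 23; numerator = -4(-2048/9405) = 8192/9405; a_4 = (8192/9405)/(23) = 8192/216315

r = 1; a_0 = 1; a_1 = -16/11; a_2 = 128/165; a_3 = -2048/9405; a_4 = 8192/216315


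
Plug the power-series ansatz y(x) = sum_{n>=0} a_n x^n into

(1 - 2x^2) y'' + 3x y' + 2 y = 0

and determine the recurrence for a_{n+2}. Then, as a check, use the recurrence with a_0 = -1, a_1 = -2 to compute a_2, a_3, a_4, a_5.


Substitute y = sum_n a_n x^n.
(1 - 2 x^2) y'' contributes (n+2)(n+1) a_{n+2} - 2 n(n-1) a_n at x^n.
3 x y'(x) contributes 3 n a_n at x^n.
2 y(x) contributes 2 a_n at x^n.
Matching x^n: (n+2)(n+1) a_{n+2} + (-2 n(n-1) + 3 n + 2) a_n = 0.
Thus a_{n+2} = (2 n(n-1) - 3 n - 2) / ((n+1)(n+2)) * a_n.

Check with a_0 = -1, a_1 = -2 (apply the recurrence for n = 0, 1, 2, 3): a_0 = -1, a_1 = -2, a_2 = 1, a_3 = 5/3, a_4 = -1/3, a_5 = 1/12.

a_(n+2) = (2 n(n-1) - 3 n - 2) / ((n+1)(n+2)) * a_n; check: a_0 = -1, a_1 = -2, a_2 = 1, a_3 = 5/3, a_4 = -1/3, a_5 = 1/12


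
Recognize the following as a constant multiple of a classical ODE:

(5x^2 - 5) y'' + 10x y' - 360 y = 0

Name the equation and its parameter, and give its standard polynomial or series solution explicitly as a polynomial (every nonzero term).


All three coefficients share the factor -5; dividing through by -5 gives  (1 - x^2) y'' - 2x y' + 72 y = 0.
This matches the Legendre equation (1 - x^2) y'' - 2x y' + n(n+1) y = 0 (note the -2x y' term) with n(n+1) = 72, so n = 8; the polynomial solution is P_8(x).
With y = sum_k a_k x^k, matching x^k gives (k+2)(k+1) a_{k+2} = [k(k+1) - n(n+1)] a_k = (k - 8)(k + 9) a_k. The right side vanishes at k = 8, so the series with the parity of 8 terminates at degree 8.
Standard normalization (P_n(1) = 1): leading coefficient (2n)!/(2^n (n!)^2) = 20922789888000/(256*1625702400) = 6435/128, so a_8 = 6435/128. Work downward with a_k = (k+1)(k+2) a_{k+2} / ((k - 8)(k + 9)):
  a_6 = (7)(8)(6435/128) / ((6 - 8)(6 + 9)) = (45045/16)/(-30) = -3003/32
  a_4 = (5)(6)(-3003/32) / ((4 - 8)(4 + 9)) = (-45045/16)/(-52) = 3465/64
  a_2 = (3)(4)(3465/64) / ((2 - 8)(2 + 9)) = (10395/16)/(-66) = -315/32
  a_0 = (1)(2)(-315/32) / ((0 - 8)(0 + 9)) = (-315/16)/(-72) = 35/128
Hence P_8(x) = 6435 x^8/128 - 3003 x^6/32 + 3465 x^4/64 - 315 x^2/32 + 35/128.

P_8(x); series = 6435 x^8/128 - 3003 x^6/32 + 3465 x^4/64 - 315 x^2/32 + 35/128


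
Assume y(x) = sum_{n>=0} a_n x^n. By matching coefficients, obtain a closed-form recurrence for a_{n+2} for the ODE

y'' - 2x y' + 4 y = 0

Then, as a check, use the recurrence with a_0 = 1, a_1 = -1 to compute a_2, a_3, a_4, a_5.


Substitute y = sum_n a_n x^n.
y''(x) has coefficient (n+2)(n+1) a_{n+2} at x^n;
-2 x y'(x) has coefficient -2 n a_n at x^n (shift);
4 y(x) has coefficient 4 a_n at x^n.
Matching x^n: (n+2)(n+1) a_{n+2} + (-2n + 4) a_n = 0.
Thus a_{n+2} = (2n - 4) / ((n+1)(n+2)) * a_n.

Check with a_0 = 1, a_1 = -1 (apply the recurrence for n = 0, 1, 2, 3): a_0 = 1, a_1 = -1, a_2 = -2, a_3 = 1/3, a_4 = 0, a_5 = 1/30.

a_(n+2) = (2n - 4) / ((n+1)(n+2)) * a_n; check: a_0 = 1, a_1 = -1, a_2 = -2, a_3 = 1/3, a_4 = 0, a_5 = 1/30


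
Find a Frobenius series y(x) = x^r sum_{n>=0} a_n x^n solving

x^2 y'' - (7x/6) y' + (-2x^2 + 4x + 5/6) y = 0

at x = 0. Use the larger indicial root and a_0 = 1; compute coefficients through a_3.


Write in Frobenius form y'' + (p(x)/x) y' + (q(x)/x^2) y = 0:
  p(x) = -7/6,  q(x) = -2x^2 + 4x + 5/6.
Indicial equation: r(r-1) + (-7/6) r + (5/6) = 0 -> roots r_1 = 5/3, r_2 = 1/2.
Take r = r_1 = 5/3. Let y(x) = x^r sum_{n>=0} a_n x^n with a_0 = 1.
Substitute y = x^r sum a_n x^n and match x^{r+n}. The recurrence is
  D(n) a_n + 4 a_{n-1} - 2 a_{n-2} = 0,  where D(n) = (r+n)(r+n-1) + (-7/6)(r+n) + (5/6).
  a_n = [-4 a_{n-1} + 2 a_{n-2}] / D(n).
Since the indicial polynomial factors as (r - r_1)(r - r_2), D(n) = (r_1 + n - r_1)(r_1 + n - r_2) = n(n + 7/6).
Evaluating step by step (a_0 = 1):
  n = 1: D(1) = 1(1 + 7/6) = 13/6; numerator = -4(1) = -4; a_1 = (-4)/(13/6) = -24/13
  n = 2: D(2) = 2(2 + 7/6) = 19/3; numerator = -4(-24/13) + 2(1) = 122/13; a_2 = (122/13)/(19/3) = 366/247
  n = 3: D(3) = 3(3 + 7/6) = 25/2; numerator = -4(366/247) + 2(-24/13) = -2376/247; a_3 = (-2376/247)/(25/2) = -4752/6175

r = 5/3; a_0 = 1; a_1 = -24/13; a_2 = 366/247; a_3 = -4752/6175


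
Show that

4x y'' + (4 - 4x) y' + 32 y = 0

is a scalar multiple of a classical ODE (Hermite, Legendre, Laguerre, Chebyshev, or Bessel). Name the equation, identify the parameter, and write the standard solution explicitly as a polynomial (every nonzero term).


All three coefficients share the factor 4; dividing through by 4 gives  x y'' + (1 - x) y' + 8 y = 0.
This matches the Laguerre equation x y'' + (1 - x) y' + n y = 0 with n = 8; the polynomial solution is L_8(x).
With y = sum_k a_k x^k, matching x^k gives (k+1)k a_{k+1} + (k+1) a_{k+1} - k a_k + n a_k = 0, i.e. (k+1)^2 a_{k+1} = (k - n) a_k = (k - 8) a_k. The right side vanishes at k = 8, so the series terminates at degree 8.
Standard normalization L_n(0) = 1 gives a_0 = 1. Work upward with a_{k+1} = (k - 8) a_k / (k+1)^2:
  a_1 = (0 - 8)(1) / 1^2 = -8/1 = -8
  a_2 = (1 - 8)(-8) / 2^2 = 56/4 = 14
  a_3 = (2 - 8)(14) / 3^2 = -84/9 = -28/3
  a_4 = (3 - 8)(-28/3) / 4^2 = (140/3)/16 = 35/12
  a_5 = (4 - 8)(35/12) / 5^2 = (-35/3)/25 = -7/15
  a_6 = (5 - 8)(-7/15) / 6^2 = (7/5)/36 = 7/180
  a_7 = (6 - 8)(7/180) / 7^2 = (-7/90)/49 = -1/630
  a_8 = (7 - 8)(-1/630) / 8^2 = (1/630)/64 = 1/40320
Hence L_8(x) = x^8/40320 - x^7/630 + 7 x^6/180 - 7 x^5/15 + 35 x^4/12 - 28 x^3/3 + 14 x^2 - 8 x + 1.

L_8(x); series = x^8/40320 - x^7/630 + 7 x^6/180 - 7 x^5/15 + 35 x^4/12 - 28 x^3/3 + 14 x^2 - 8 x + 1


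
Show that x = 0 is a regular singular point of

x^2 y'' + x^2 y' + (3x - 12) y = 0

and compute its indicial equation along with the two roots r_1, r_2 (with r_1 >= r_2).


Divide by x^2 to reach normal form y'' + P_1(x) y' + P_2(x) y = 0 with P_1(x) = 1 and P_2(x) = 3/x - 12/x^2.
x = 0 is a singular point because the y-coefficient 3/x - 12/x^2 has a pole at x = 0.
It is a regular singular point because x P_1(x) = p(x) = x and x^2 P_2(x) = q(x) = 3x - 12 are polynomials, hence analytic at x = 0.
p(0) = 0,  q(0) = -12.
Indicial equation: r(r-1) + p(0) r + q(0) = 0, i.e. r^2 + (p(0) - 1) r + q(0) = 0, i.e. r^2 - 1 r - 12 = 0.
Discriminant: (-1)^2 - 4(-12) = 49, so r = (1 ± 7)/2.
Solving: r_1 = 4, r_2 = -3.

indicial: r^2 - 1 r - 12 = 0; roots r_1 = 4, r_2 = -3


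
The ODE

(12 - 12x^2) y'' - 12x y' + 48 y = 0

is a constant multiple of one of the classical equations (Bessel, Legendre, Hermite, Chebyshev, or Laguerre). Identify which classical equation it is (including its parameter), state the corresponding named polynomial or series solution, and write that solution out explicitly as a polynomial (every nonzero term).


All three coefficients share the factor 12; dividing through by 12 gives  (1 - x^2) y'' - x y' + 4 y = 0.
This matches the Chebyshev equation (1 - x^2) y'' - x y' + n^2 y = 0 (note the -x y' term, not -2x y') with n^2 = 4, so n = 2; the polynomial solution is T_2(x).
With y = sum_k a_k x^k, matching x^k gives (k+2)(k+1) a_{k+2} = (k^2 - n^2) a_k = (k - 2)(k + 2) a_k. The right side vanishes at k = 2, so the series with the parity of 2 terminates at degree 2.
Standard normalization: leading coefficient of T_n is 2^(n-1), so a_2 = 2^1 = 2. Work downward with a_k = (k+1)(k+2) a_{k+2} / ((k - 2)(k + 2)):
  a_0 = (1)(2)(2) / ((0 - 2)(0 + 2)) = 4/(-4) = -1
Hence T_2(x) = 2 x^2 - 1.

T_2(x); series = 2 x^2 - 1


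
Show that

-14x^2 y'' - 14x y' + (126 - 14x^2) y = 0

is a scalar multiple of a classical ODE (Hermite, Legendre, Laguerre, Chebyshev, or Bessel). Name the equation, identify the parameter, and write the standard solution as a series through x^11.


All three coefficients share the factor -14; dividing through by -14 gives  x^2 y'' + x y' + (x^2 - 9) y = 0.
This matches the Bessel equation x^2 y'' + x y' + (x^2 - nu^2) y = 0 with nu^2 = 9, so nu = 3; the solution bounded at x = 0 is J_3(x).
Frobenius at x = 0: indicial roots ±nu; for r = nu the recurrence k(k + 2nu) c_k = -c_{k-2} gives the standard series J_nu(x) = sum_{k>=0} (-1)^k / (k! (k+nu)!) (x/2)^(2k+nu). Evaluate the first 5 terms:
  k = 0: (-1)^0 / (0! * 3! * 2^3) x^3 = 1/(1*6*8) x^3 = (1/48) x^3
  k = 1: (-1)^1 / (1! * 4! * 2^5) x^5 = -1/(1*24*32) x^5 = (-1/768) x^5
  k = 2: (-1)^2 / (2! * 5! * 2^7) x^7 = 1/(2*120*128) x^7 = (1/30720) x^7
  k = 3: (-1)^3 / (3! * 6! * 2^9) x^9 = -1/(6*720*512) x^9 = (-1/2211840) x^9
  k = 4: (-1)^4 / (4! * 7! * 2^11) x^11 = 1/(24*5040*2048) x^11 = (1/247726080) x^11
Hence J_3(x) = x^11/247726080 - x^9/2211840 + x^7/30720 - x^5/768 + x^3/48 + ....

J_3(x); series = x^11/247726080 - x^9/2211840 + x^7/30720 - x^5/768 + x^3/48


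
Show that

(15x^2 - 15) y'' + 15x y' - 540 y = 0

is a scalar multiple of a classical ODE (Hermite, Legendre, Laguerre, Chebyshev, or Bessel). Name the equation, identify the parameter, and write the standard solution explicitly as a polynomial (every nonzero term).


All three coefficients share the factor -15; dividing through by -15 gives  (1 - x^2) y'' - x y' + 36 y = 0.
This matches the Chebyshev equation (1 - x^2) y'' - x y' + n^2 y = 0 (note the -x y' term, not -2x y') with n^2 = 36, so n = 6; the polynomial solution is T_6(x).
With y = sum_k a_k x^k, matching x^k gives (k+2)(k+1) a_{k+2} = (k^2 - n^2) a_k = (k - 6)(k + 6) a_k. The right side vanishes at k = 6, so the series with the parity of 6 terminates at degree 6.
Standard normalization: leading coefficient of T_n is 2^(n-1), so a_6 = 2^5 = 32. Work downward with a_k = (k+1)(k+2) a_{k+2} / ((k - 6)(k + 6)):
  a_4 = (5)(6)(32) / ((4 - 6)(4 + 6)) = 960/(-20) = -48
  a_2 = (3)(4)(-48) / ((2 - 6)(2 + 6)) = -576/(-32) = 18
  a_0 = (1)(2)(18) / ((0 - 6)(0 + 6)) = 36/(-36) = -1
Hence T_6(x) = 32 x^6 - 48 x^4 + 18 x^2 - 1.

T_6(x); series = 32 x^6 - 48 x^4 + 18 x^2 - 1


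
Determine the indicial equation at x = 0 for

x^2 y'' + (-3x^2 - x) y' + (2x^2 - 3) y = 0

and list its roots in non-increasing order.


Divide by x^2 to reach normal form y'' + P_1(x) y' + P_2(x) y = 0 with P_1(x) = -3 - 1/x and P_2(x) = 2 - 3/x^2.
x = 0 is a singular point because the y'-coefficient -3 - 1/x has a pole at x = 0 and the y-coefficient 2 - 3/x^2 has a pole at x = 0.
It is a regular singular point because x P_1(x) = p(x) = -3x - 1 and x^2 P_2(x) = q(x) = 2x^2 - 3 are polynomials, hence analytic at x = 0.
p(0) = -1,  q(0) = -3.
Indicial equation: r(r-1) + p(0) r + q(0) = 0, i.e. r^2 + (p(0) - 1) r + q(0) = 0, i.e. r^2 - 2 r - 3 = 0.
Discriminant: (-2)^2 - 4(-3) = 16, so r = (2 ± 4)/2.
Solving: r_1 = 3, r_2 = -1.

indicial: r^2 - 2 r - 3 = 0; roots r_1 = 3, r_2 = -1


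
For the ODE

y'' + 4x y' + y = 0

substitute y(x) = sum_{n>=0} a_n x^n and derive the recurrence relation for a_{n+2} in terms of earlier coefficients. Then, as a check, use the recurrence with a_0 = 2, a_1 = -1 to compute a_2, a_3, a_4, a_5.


Substitute y = sum_n a_n x^n.
y''(x) has coefficient (n+2)(n+1) a_{n+2} at x^n;
4 x y'(x) has coefficient 4 n a_n at x^n (shift);
y(x) has coefficient 1 a_n at x^n.
Matching x^n: (n+2)(n+1) a_{n+2} + (4n + 1) a_n = 0.
Thus a_{n+2} = (-4n - 1) / ((n+1)(n+2)) * a_n.

Check with a_0 = 2, a_1 = -1 (apply the recurrence for n = 0, 1, 2, 3): a_0 = 2, a_1 = -1, a_2 = -1, a_3 = 5/6, a_4 = 3/4, a_5 = -13/24.

a_(n+2) = (-4n - 1) / ((n+1)(n+2)) * a_n; check: a_0 = 2, a_1 = -1, a_2 = -1, a_3 = 5/6, a_4 = 3/4, a_5 = -13/24


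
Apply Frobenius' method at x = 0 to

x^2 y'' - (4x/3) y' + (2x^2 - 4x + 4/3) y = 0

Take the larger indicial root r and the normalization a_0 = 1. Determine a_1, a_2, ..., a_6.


Write in Frobenius form y'' + (p(x)/x) y' + (q(x)/x^2) y = 0:
  p(x) = -4/3,  q(x) = 2x^2 - 4x + 4/3.
Indicial equation: r(r-1) + (-4/3) r + (4/3) = 0 -> roots r_1 = 4/3, r_2 = 1.
Take r = r_1 = 4/3. Let y(x) = x^r sum_{n>=0} a_n x^n with a_0 = 1.
Substitute y = x^r sum a_n x^n and match x^{r+n}. The recurrence is
  D(n) a_n - 4 a_{n-1} + 2 a_{n-2} = 0,  where D(n) = (r+n)(r+n-1) + (-4/3)(r+n) + (4/3).
  a_n = [4 a_{n-1} - 2 a_{n-2}] / D(n).
Since the indicial polynomial factors as (r - r_1)(r - r_2), D(n) = (r_1 + n - r_1)(r_1 + n - r_2) = n(n + 1/3).
Evaluating step by step (a_0 = 1):
  n = 1: D(1) = 1(1 + 1/3) = 4/3; numerator = 4(1) = 4; a_1 = (4)/(4/3) = 3
  n = 2: D(2) = 2(2 + 1/3) = 14/3; numerator = 4(3) - 2(1) = 10; a_2 = (10)/(14/3) = 15/7
  n = 3: D(3) = 3(3 + 1/3) = 10; numerator = 4(15/7) - 2(3) = 18/7; a_3 = (18/7)/(10) = 9/35
  n = 4: D(4) = 4(4 + 1/3) = 52/3; numerator = 4(9/35) - 2(15/7) = -114/35; a_4 = (-114/35)/(52/3) = -171/910
  n = 5: D(5) = 5(5 + 1/3) = 80/3; numerator = 4(-171/910) - 2(9/35) = -576/455; a_5 = (-576/455)/(80/3) = -108/2275
  n = 6: D(6) = 6(6 + 1/3) = 38; numerator = 4(-108/2275) - 2(-171/910) = 423/2275; a_6 = (423/2275)/(38) = 423/86450

r = 4/3; a_0 = 1; a_1 = 3; a_2 = 15/7; a_3 = 9/35; a_4 = -171/910; a_5 = -108/2275; a_6 = 423/86450


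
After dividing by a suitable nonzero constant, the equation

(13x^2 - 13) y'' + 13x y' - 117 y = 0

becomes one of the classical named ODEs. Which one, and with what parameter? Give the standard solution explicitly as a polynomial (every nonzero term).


All three coefficients share the factor -13; dividing through by -13 gives  (1 - x^2) y'' - x y' + 9 y = 0.
This matches the Chebyshev equation (1 - x^2) y'' - x y' + n^2 y = 0 (note the -x y' term, not -2x y') with n^2 = 9, so n = 3; the polynomial solution is T_3(x).
With y = sum_k a_k x^k, matching x^k gives (k+2)(k+1) a_{k+2} = (k^2 - n^2) a_k = (k - 3)(k + 3) a_k. The right side vanishes at k = 3, so the series with the parity of 3 terminates at degree 3.
Standard normalization: leading coefficient of T_n is 2^(n-1), so a_3 = 2^2 = 4. Work downward with a_k = (k+1)(k+2) a_{k+2} / ((k - 3)(k + 3)):
  a_1 = (2)(3)(4) / ((1 - 3)(1 + 3)) = 24/(-8) = -3
Hence T_3(x) = 4 x^3 - 3 x.

T_3(x); series = 4 x^3 - 3 x


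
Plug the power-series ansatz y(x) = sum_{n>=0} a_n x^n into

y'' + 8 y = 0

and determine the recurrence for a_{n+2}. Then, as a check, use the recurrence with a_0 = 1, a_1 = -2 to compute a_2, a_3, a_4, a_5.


Substitute y = sum_n a_n x^n into y'' + (const) y = 0.
y''(x) = sum_{n>=0} (n+2)(n+1) a_{n+2} x^n.
The ODE becomes sum_n [(n+2)(n+1) a_{n+2} + 8 a_n] x^n = 0.
Setting each coefficient to zero gives the recurrence:
  (n+2)(n+1) a_{n+2} + 8 a_n = 0,
  a_{n+2} = -8 / ((n+1)(n+2)) a_n.

Check with a_0 = 1, a_1 = -2 (apply the recurrence for n = 0, 1, 2, 3): a_0 = 1, a_1 = -2, a_2 = -4, a_3 = 8/3, a_4 = 8/3, a_5 = -16/15.

a_{n+2} = -8/((n+1)(n+2)) * a_n; check: a_0 = 1, a_1 = -2, a_2 = -4, a_3 = 8/3, a_4 = 8/3, a_5 = -16/15


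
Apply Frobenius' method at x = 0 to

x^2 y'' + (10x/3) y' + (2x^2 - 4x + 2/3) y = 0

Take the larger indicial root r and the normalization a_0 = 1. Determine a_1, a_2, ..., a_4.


Write in Frobenius form y'' + (p(x)/x) y' + (q(x)/x^2) y = 0:
  p(x) = 10/3,  q(x) = 2x^2 - 4x + 2/3.
Indicial equation: r(r-1) + (10/3) r + (2/3) = 0 -> roots r_1 = -1/3, r_2 = -2.
Take r = r_1 = -1/3. Let y(x) = x^r sum_{n>=0} a_n x^n with a_0 = 1.
Substitute y = x^r sum a_n x^n and match x^{r+n}. The recurrence is
  D(n) a_n - 4 a_{n-1} + 2 a_{n-2} = 0,  where D(n) = (r+n)(r+n-1) + (10/3)(r+n) + (2/3).
  a_n = [4 a_{n-1} - 2 a_{n-2}] / D(n).
Since the indicial polynomial factors as (r - r_1)(r - r_2), D(n) = (r_1 + n - r_1)(r_1 + n - r_2) = n(n + 5/3).
Evaluating step by step (a_0 = 1):
  n = 1: D(1) = 1(1 + 5/3) = 8/3; numerator = 4(1) = 4; a_1 = (4)/(8/3) = 3/2
  n = 2: D(2) = 2(2 + 5/3) = 22/3; numerator = 4(3/2) - 2(1) = 4; a_2 = (4)/(22/3) = 6/11
  n = 3: D(3) = 3(3 + 5/3) = 14; numerator = 4(6/11) - 2(3/2) = -9/11; a_3 = (-9/11)/(14) = -9/154
  n = 4: D(4) = 4(4 + 5/3) = 68/3; numerator = 4(-9/154) - 2(6/11) = -102/77; a_4 = (-102/77)/(68/3) = -9/154

r = -1/3; a_0 = 1; a_1 = 3/2; a_2 = 6/11; a_3 = -9/154; a_4 = -9/154


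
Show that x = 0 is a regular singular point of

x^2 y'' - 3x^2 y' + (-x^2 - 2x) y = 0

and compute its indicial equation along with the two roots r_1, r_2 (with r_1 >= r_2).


Divide by x^2 to reach normal form y'' + P_1(x) y' + P_2(x) y = 0 with P_1(x) = -3 and P_2(x) = -1 - 2/x.
x = 0 is a singular point because the y-coefficient -1 - 2/x has a pole at x = 0.
It is a regular singular point because x P_1(x) = p(x) = -3x and x^2 P_2(x) = q(x) = -x^2 - 2x are polynomials, hence analytic at x = 0.
p(0) = 0,  q(0) = 0.
Indicial equation: r(r-1) + p(0) r + q(0) = 0, i.e. r^2 + (p(0) - 1) r + q(0) = 0, i.e. r^2 - 1 r = 0.
Discriminant: (-1)^2 - 4(0) = 1, so r = (1 ± 1)/2.
Solving: r_1 = 1, r_2 = 0.

indicial: r^2 - 1 r = 0; roots r_1 = 1, r_2 = 0


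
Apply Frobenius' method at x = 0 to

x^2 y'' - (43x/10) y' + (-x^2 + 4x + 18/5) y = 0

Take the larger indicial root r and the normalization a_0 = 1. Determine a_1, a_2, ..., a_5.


Write in Frobenius form y'' + (p(x)/x) y' + (q(x)/x^2) y = 0:
  p(x) = -43/10,  q(x) = -x^2 + 4x + 18/5.
Indicial equation: r(r-1) + (-43/10) r + (18/5) = 0 -> roots r_1 = 9/2, r_2 = 4/5.
Take r = r_1 = 9/2. Let y(x) = x^r sum_{n>=0} a_n x^n with a_0 = 1.
Substitute y = x^r sum a_n x^n and match x^{r+n}. The recurrence is
  D(n) a_n + 4 a_{n-1} - 1 a_{n-2} = 0,  where D(n) = (r+n)(r+n-1) + (-43/10)(r+n) + (18/5).
  a_n = [-4 a_{n-1} + 1 a_{n-2}] / D(n).
Since the indicial polynomial factors as (r - r_1)(r - r_2), D(n) = (r_1 + n - r_1)(r_1 + n - r_2) = n(n + 37/10).
Evaluating step by step (a_0 = 1):
  n = 1: D(1) = 1(1 + 37/10) = 47/10; numerator = -4(1) = -4; a_1 = (-4)/(47/10) = -40/47
  n = 2: D(2) = 2(2 + 37/10) = 57/5; numerator = -4(-40/47) + 1(1) = 207/47; a_2 = (207/47)/(57/5) = 345/893
  n = 3: D(3) = 3(3 + 37/10) = 201/10; numerator = -4(345/893) + 1(-40/47) = -2140/893; a_3 = (-2140/893)/(201/10) = -21400/179493
  n = 4: D(4) = 4(4 + 37/10) = 154/5; numerator = -4(-21400/179493) + 1(345/893) = 8155/9447; a_4 = (8155/9447)/(154/5) = 5825/207834
  n = 5: D(5) = 5(5 + 37/10) = 87/2; numerator = -4(5825/207834) + 1(-21400/179493) = -152250/658141; a_5 = (-152250/658141)/(87/2) = -3500/658141

r = 9/2; a_0 = 1; a_1 = -40/47; a_2 = 345/893; a_3 = -21400/179493; a_4 = 5825/207834; a_5 = -3500/658141


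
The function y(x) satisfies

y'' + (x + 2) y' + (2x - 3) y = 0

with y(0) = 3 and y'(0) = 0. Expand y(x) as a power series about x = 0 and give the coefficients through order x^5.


Ansatz: y(x) = sum_{n>=0} a_n x^n, so y'(x) = sum_{n>=1} n a_n x^(n-1) and y''(x) = sum_{n>=2} n(n-1) a_n x^(n-2).
Substitute into P(x) y'' + Q(x) y' + R(x) y = 0 with P(x) = 1, Q(x) = x + 2, R(x) = 2x - 3, and match powers of x.
Initial conditions: a_0 = 3, a_1 = 0.
Setting the coefficient of each power of x to zero and solving order by order (substituting the coefficients already found):
  x^0: 2 a_2 + 2 a_1 - 3 a_0 = 0  ->  2 a_2 = -2 a_1 + 3 a_0 = 9  ->  a_2 = 9/2
  x^1: 6 a_3 + 4 a_2 - 2 a_1 + 2 a_0 = 0  ->  6 a_3 = -4 a_2 + 2 a_1 - 2 a_0 = -24  ->  a_3 = -4
  x^2: 12 a_4 + 6 a_3 - a_2 + 2 a_1 = 0  ->  12 a_4 = -6 a_3 + a_2 - 2 a_1 = 57/2  ->  a_4 = 19/8
  x^3: 20 a_5 + 8 a_4 + 2 a_2 = 0  ->  20 a_5 = -8 a_4 - 2 a_2 = -28  ->  a_5 = -7/5
Truncated series: y(x) = 3 + (9/2) x^2 - 4 x^3 + (19/8) x^4 - (7/5) x^5 + O(x^6).

a_0 = 3; a_1 = 0; a_2 = 9/2; a_3 = -4; a_4 = 19/8; a_5 = -7/5


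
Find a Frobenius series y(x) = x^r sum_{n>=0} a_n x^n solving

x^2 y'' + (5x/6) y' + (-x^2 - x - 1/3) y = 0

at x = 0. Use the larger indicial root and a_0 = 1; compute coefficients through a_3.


Write in Frobenius form y'' + (p(x)/x) y' + (q(x)/x^2) y = 0:
  p(x) = 5/6,  q(x) = -x^2 - x - 1/3.
Indicial equation: r(r-1) + (5/6) r + (-1/3) = 0 -> roots r_1 = 2/3, r_2 = -1/2.
Take r = r_1 = 2/3. Let y(x) = x^r sum_{n>=0} a_n x^n with a_0 = 1.
Substitute y = x^r sum a_n x^n and match x^{r+n}. The recurrence is
  D(n) a_n - 1 a_{n-1} - 1 a_{n-2} = 0,  where D(n) = (r+n)(r+n-1) + (5/6)(r+n) + (-1/3).
  a_n = [1 a_{n-1} + 1 a_{n-2}] / D(n).
Since the indicial polynomial factors as (r - r_1)(r - r_2), D(n) = (r_1 + n - r_1)(r_1 + n - r_2) = n(n + 7/6).
Evaluating step by step (a_0 = 1):
  n = 1: D(1) = 1(1 + 7/6) = 13/6; numerator = 1(1) = 1; a_1 = (1)/(13/6) = 6/13
  n = 2: D(2) = 2(2 + 7/6) = 19/3; numerator = 1(6/13) + 1(1) = 19/13; a_2 = (19/13)/(19/3) = 3/13
  n = 3: D(3) = 3(3 + 7/6) = 25/2; numerator = 1(3/13) + 1(6/13) = 9/13; a_3 = (9/13)/(25/2) = 18/325

r = 2/3; a_0 = 1; a_1 = 6/13; a_2 = 3/13; a_3 = 18/325


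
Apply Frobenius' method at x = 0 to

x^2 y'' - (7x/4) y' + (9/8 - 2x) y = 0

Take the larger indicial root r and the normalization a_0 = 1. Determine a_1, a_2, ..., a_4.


Write in Frobenius form y'' + (p(x)/x) y' + (q(x)/x^2) y = 0:
  p(x) = -7/4,  q(x) = 9/8 - 2x.
Indicial equation: r(r-1) + (-7/4) r + (9/8) = 0 -> roots r_1 = 9/4, r_2 = 1/2.
Take r = r_1 = 9/4. Let y(x) = x^r sum_{n>=0} a_n x^n with a_0 = 1.
Substitute y = x^r sum a_n x^n and match x^{r+n}. The recurrence is
  D(n) a_n - 2 a_{n-1} = 0,  where D(n) = (r+n)(r+n-1) + (-7/4)(r+n) + (9/8).
  a_n = 2 / D(n) * a_{n-1}.
Since the indicial polynomial factors as (r - r_1)(r - r_2), D(n) = (r_1 + n - r_1)(r_1 + n - r_2) = n(n + 7/4).
Evaluating step by step (a_0 = 1):
  n = 1: D(1) = 1(1 + 7/4) = 11/4; numerator = 2(1) = 2; a_1 = (2)/(11/4) = 8/11
  n = 2: D(2) = 2(2 + 7/4) = 15/2; numerator = 2(8/11) = 16/11; a_2 = (16/11)/(15/2) = 32/165
  n = 3: D(3) = 3(3 + 7/4) = 57/4; numerator = 2(32/165) = 64/165; a_3 = (64/165)/(57/4) = 256/9405
  n = 4: D(4) = 4(4 + 7/4) = 23; numerator = 2(256/9405) = 512/9405; a_4 = (512/9405)/(23) = 512/216315

r = 9/4; a_0 = 1; a_1 = 8/11; a_2 = 32/165; a_3 = 256/9405; a_4 = 512/216315


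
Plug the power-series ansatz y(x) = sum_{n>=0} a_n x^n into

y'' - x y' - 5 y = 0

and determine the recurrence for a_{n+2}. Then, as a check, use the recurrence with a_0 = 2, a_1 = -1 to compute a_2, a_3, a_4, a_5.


Substitute y = sum_n a_n x^n.
y''(x) has coefficient (n+2)(n+1) a_{n+2} at x^n;
-x y'(x) has coefficient -n a_n at x^n (shift);
-5 y(x) has coefficient -5 a_n at x^n.
Matching x^n: (n+2)(n+1) a_{n+2} + (-n - 5) a_n = 0.
Thus a_{n+2} = (n + 5) / ((n+1)(n+2)) * a_n.

Check with a_0 = 2, a_1 = -1 (apply the recurrence for n = 0, 1, 2, 3): a_0 = 2, a_1 = -1, a_2 = 5, a_3 = -1, a_4 = 35/12, a_5 = -2/5.

a_(n+2) = (n + 5) / ((n+1)(n+2)) * a_n; check: a_0 = 2, a_1 = -1, a_2 = 5, a_3 = -1, a_4 = 35/12, a_5 = -2/5


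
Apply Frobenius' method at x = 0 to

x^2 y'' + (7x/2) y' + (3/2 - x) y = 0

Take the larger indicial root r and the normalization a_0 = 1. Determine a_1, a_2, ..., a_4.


Write in Frobenius form y'' + (p(x)/x) y' + (q(x)/x^2) y = 0:
  p(x) = 7/2,  q(x) = 3/2 - x.
Indicial equation: r(r-1) + (7/2) r + (3/2) = 0 -> roots r_1 = -1, r_2 = -3/2.
Take r = r_1 = -1. Let y(x) = x^r sum_{n>=0} a_n x^n with a_0 = 1.
Substitute y = x^r sum a_n x^n and match x^{r+n}. The recurrence is
  D(n) a_n - 1 a_{n-1} = 0,  where D(n) = (r+n)(r+n-1) + (7/2)(r+n) + (3/2).
  a_n = 1 / D(n) * a_{n-1}.
Since the indicial polynomial factors as (r - r_1)(r - r_2), D(n) = (r_1 + n - r_1)(r_1 + n - r_2) = n(n + 1/2).
Evaluating step by step (a_0 = 1):
  n = 1: D(1) = 1(1 + 1/2) = 3/2; numerator = 1(1) = 1; a_1 = (1)/(3/2) = 2/3
  n = 2: D(2) = 2(2 + 1/2) = 5; numerator = 1(2/3) = 2/3; a_2 = (2/3)/(5) = 2/15
  n = 3: D(3) = 3(3 + 1/2) = 21/2; numerator = 1(2/15) = 2/15; a_3 = (2/15)/(21/2) = 4/315
  n = 4: D(4) = 4(4 + 1/2) = 18; numerator = 1(4/315) = 4/315; a_4 = (4/315)/(18) = 2/2835

r = -1; a_0 = 1; a_1 = 2/3; a_2 = 2/15; a_3 = 4/315; a_4 = 2/2835


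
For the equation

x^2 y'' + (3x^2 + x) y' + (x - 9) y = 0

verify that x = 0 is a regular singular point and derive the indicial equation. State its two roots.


Divide by x^2 to reach normal form y'' + P_1(x) y' + P_2(x) y = 0 with P_1(x) = 3 + 1/x and P_2(x) = 1/x - 9/x^2.
x = 0 is a singular point because the y'-coefficient 3 + 1/x has a pole at x = 0 and the y-coefficient 1/x - 9/x^2 has a pole at x = 0.
It is a regular singular point because x P_1(x) = p(x) = 3x + 1 and x^2 P_2(x) = q(x) = x - 9 are polynomials, hence analytic at x = 0.
p(0) = 1,  q(0) = -9.
Indicial equation: r(r-1) + p(0) r + q(0) = 0, i.e. r^2 + (p(0) - 1) r + q(0) = 0, i.e. r^2 - 9 = 0.
Discriminant: (0)^2 - 4(-9) = 36, so r = (0 ± 6)/2.
Solving: r_1 = 3, r_2 = -3.

indicial: r^2 - 9 = 0; roots r_1 = 3, r_2 = -3


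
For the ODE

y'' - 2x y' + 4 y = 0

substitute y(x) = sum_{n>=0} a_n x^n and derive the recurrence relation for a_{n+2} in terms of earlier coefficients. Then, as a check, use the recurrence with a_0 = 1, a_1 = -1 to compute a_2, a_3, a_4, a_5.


Substitute y = sum_n a_n x^n.
y''(x) has coefficient (n+2)(n+1) a_{n+2} at x^n;
-2 x y'(x) has coefficient -2 n a_n at x^n (shift);
4 y(x) has coefficient 4 a_n at x^n.
Matching x^n: (n+2)(n+1) a_{n+2} + (-2n + 4) a_n = 0.
Thus a_{n+2} = (2n - 4) / ((n+1)(n+2)) * a_n.

Check with a_0 = 1, a_1 = -1 (apply the recurrence for n = 0, 1, 2, 3): a_0 = 1, a_1 = -1, a_2 = -2, a_3 = 1/3, a_4 = 0, a_5 = 1/30.

a_(n+2) = (2n - 4) / ((n+1)(n+2)) * a_n; check: a_0 = 1, a_1 = -1, a_2 = -2, a_3 = 1/3, a_4 = 0, a_5 = 1/30


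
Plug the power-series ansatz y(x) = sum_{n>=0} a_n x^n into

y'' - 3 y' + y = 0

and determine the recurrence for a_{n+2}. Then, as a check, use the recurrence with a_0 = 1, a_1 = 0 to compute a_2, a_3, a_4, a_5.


Substitute y = sum_n a_n x^n.
y''(x) has coefficient (n+2)(n+1) a_{n+2} at x^n;
-3 y'(x) has coefficient -3 (n+1) a_{n+1} at x^n;
y(x) has coefficient 1 a_n at x^n.
Matching x^n: (n+2)(n+1) a_{n+2} - 3 (n+1) a_{n+1} + 1 a_n = 0.
Thus a_{n+2} = [3 (n+1) a_{n+1} - 1 a_n] / ((n+1)(n+2)).

Check with a_0 = 1, a_1 = 0 (apply the recurrence for n = 0, 1, 2, 3): a_0 = 1, a_1 = 0, a_2 = -1/2, a_3 = -1/2, a_4 = -1/3, a_5 = -7/40.

a_(n+2) = [3 (n+1) a_(n+1) - 1 a_n] / ((n+1)(n+2)); check: a_0 = 1, a_1 = 0, a_2 = -1/2, a_3 = -1/2, a_4 = -1/3, a_5 = -7/40


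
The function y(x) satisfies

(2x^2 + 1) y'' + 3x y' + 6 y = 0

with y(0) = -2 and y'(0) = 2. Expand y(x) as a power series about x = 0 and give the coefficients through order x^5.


Ansatz: y(x) = sum_{n>=0} a_n x^n, so y'(x) = sum_{n>=1} n a_n x^(n-1) and y''(x) = sum_{n>=2} n(n-1) a_n x^(n-2).
Substitute into P(x) y'' + Q(x) y' + R(x) y = 0 with P(x) = 2x^2 + 1, Q(x) = 3x, R(x) = 6, and match powers of x.
Initial conditions: a_0 = -2, a_1 = 2.
Setting the coefficient of each power of x to zero and solving order by order (substituting the coefficients already found):
  x^0: 2 a_2 + 6 a_0 = 0  ->  2 a_2 = -6 a_0 = 12  ->  a_2 = 6
  x^1: 6 a_3 + 9 a_1 = 0  ->  6 a_3 = -9 a_1 = -18  ->  a_3 = -3
  x^2: 12 a_4 + 16 a_2 = 0  ->  12 a_4 = -16 a_2 = -96  ->  a_4 = -8
  x^3: 20 a_5 + 27 a_3 = 0  ->  20 a_5 = -27 a_3 = 81  ->  a_5 = 81/20
Truncated series: y(x) = -2 + 2 x + 6 x^2 - 3 x^3 - 8 x^4 + (81/20) x^5 + O(x^6).

a_0 = -2; a_1 = 2; a_2 = 6; a_3 = -3; a_4 = -8; a_5 = 81/20


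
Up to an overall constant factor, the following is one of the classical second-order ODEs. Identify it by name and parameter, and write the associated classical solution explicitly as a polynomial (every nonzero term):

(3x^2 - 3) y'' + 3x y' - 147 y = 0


All three coefficients share the factor -3; dividing through by -3 gives  (1 - x^2) y'' - x y' + 49 y = 0.
This matches the Chebyshev equation (1 - x^2) y'' - x y' + n^2 y = 0 (note the -x y' term, not -2x y') with n^2 = 49, so n = 7; the polynomial solution is T_7(x).
With y = sum_k a_k x^k, matching x^k gives (k+2)(k+1) a_{k+2} = (k^2 - n^2) a_k = (k - 7)(k + 7) a_k. The right side vanishes at k = 7, so the series with the parity of 7 terminates at degree 7.
Standard normalization: leading coefficient of T_n is 2^(n-1), so a_7 = 2^6 = 64. Work downward with a_k = (k+1)(k+2) a_{k+2} / ((k - 7)(k + 7)):
  a_5 = (6)(7)(64) / ((5 - 7)(5 + 7)) = 2688/(-24) = -112
  a_3 = (4)(5)(-112) / ((3 - 7)(3 + 7)) = -2240/(-40) = 56
  a_1 = (2)(3)(56) / ((1 - 7)(1 + 7)) = 336/(-48) = -7
Hence T_7(x) = 64 x^7 - 112 x^5 + 56 x^3 - 7 x.

T_7(x); series = 64 x^7 - 112 x^5 + 56 x^3 - 7 x


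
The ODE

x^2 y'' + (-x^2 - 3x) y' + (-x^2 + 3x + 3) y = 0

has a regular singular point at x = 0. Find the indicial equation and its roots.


Divide by x^2 to reach normal form y'' + P_1(x) y' + P_2(x) y = 0 with P_1(x) = -1 - 3/x and P_2(x) = -1 + 3/x + 3/x^2.
x = 0 is a singular point because the y'-coefficient -1 - 3/x has a pole at x = 0 and the y-coefficient -1 + 3/x + 3/x^2 has a pole at x = 0.
It is a regular singular point because x P_1(x) = p(x) = -x - 3 and x^2 P_2(x) = q(x) = -x^2 + 3x + 3 are polynomials, hence analytic at x = 0.
p(0) = -3,  q(0) = 3.
Indicial equation: r(r-1) + p(0) r + q(0) = 0, i.e. r^2 + (p(0) - 1) r + q(0) = 0, i.e. r^2 - 4 r + 3 = 0.
Discriminant: (-4)^2 - 4(3) = 4, so r = (4 ± 2)/2.
Solving: r_1 = 3, r_2 = 1.

indicial: r^2 - 4 r + 3 = 0; roots r_1 = 3, r_2 = 1


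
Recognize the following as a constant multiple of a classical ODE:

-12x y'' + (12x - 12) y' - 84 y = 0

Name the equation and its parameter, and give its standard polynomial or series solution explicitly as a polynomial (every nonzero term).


All three coefficients share the factor -12; dividing through by -12 gives  x y'' + (1 - x) y' + 7 y = 0.
This matches the Laguerre equation x y'' + (1 - x) y' + n y = 0 with n = 7; the polynomial solution is L_7(x).
With y = sum_k a_k x^k, matching x^k gives (k+1)k a_{k+1} + (k+1) a_{k+1} - k a_k + n a_k = 0, i.e. (k+1)^2 a_{k+1} = (k - n) a_k = (k - 7) a_k. The right side vanishes at k = 7, so the series terminates at degree 7.
Standard normalization L_n(0) = 1 gives a_0 = 1. Work upward with a_{k+1} = (k - 7) a_k / (k+1)^2:
  a_1 = (0 - 7)(1) / 1^2 = -7/1 = -7
  a_2 = (1 - 7)(-7) / 2^2 = 42/4 = 21/2
  a_3 = (2 - 7)(21/2) / 3^2 = (-105/2)/9 = -35/6
  a_4 = (3 - 7)(-35/6) / 4^2 = (70/3)/16 = 35/24
  a_5 = (4 - 7)(35/24) / 5^2 = (-35/8)/25 = -7/40
  a_6 = (5 - 7)(-7/40) / 6^2 = (7/20)/36 = 7/720
  a_7 = (6 - 7)(7/720) / 7^2 = (-7/720)/49 = -1/5040
Hence L_7(x) = -x^7/5040 + 7 x^6/720 - 7 x^5/40 + 35 x^4/24 - 35 x^3/6 + 21 x^2/2 - 7 x + 1.

L_7(x); series = -x^7/5040 + 7 x^6/720 - 7 x^5/40 + 35 x^4/24 - 35 x^3/6 + 21 x^2/2 - 7 x + 1


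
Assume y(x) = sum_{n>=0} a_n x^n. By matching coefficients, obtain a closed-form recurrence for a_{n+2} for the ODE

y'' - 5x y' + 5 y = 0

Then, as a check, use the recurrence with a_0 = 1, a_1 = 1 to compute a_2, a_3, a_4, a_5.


Substitute y = sum_n a_n x^n.
y''(x) has coefficient (n+2)(n+1) a_{n+2} at x^n;
-5 x y'(x) has coefficient -5 n a_n at x^n (shift);
5 y(x) has coefficient 5 a_n at x^n.
Matching x^n: (n+2)(n+1) a_{n+2} + (-5n + 5) a_n = 0.
Thus a_{n+2} = (5n - 5) / ((n+1)(n+2)) * a_n.

Check with a_0 = 1, a_1 = 1 (apply the recurrence for n = 0, 1, 2, 3): a_0 = 1, a_1 = 1, a_2 = -5/2, a_3 = 0, a_4 = -25/24, a_5 = 0.

a_(n+2) = (5n - 5) / ((n+1)(n+2)) * a_n; check: a_0 = 1, a_1 = 1, a_2 = -5/2, a_3 = 0, a_4 = -25/24, a_5 = 0


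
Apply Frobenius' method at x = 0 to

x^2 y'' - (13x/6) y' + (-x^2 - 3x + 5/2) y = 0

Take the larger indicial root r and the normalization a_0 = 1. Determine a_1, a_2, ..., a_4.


Write in Frobenius form y'' + (p(x)/x) y' + (q(x)/x^2) y = 0:
  p(x) = -13/6,  q(x) = -x^2 - 3x + 5/2.
Indicial equation: r(r-1) + (-13/6) r + (5/2) = 0 -> roots r_1 = 5/3, r_2 = 3/2.
Take r = r_1 = 5/3. Let y(x) = x^r sum_{n>=0} a_n x^n with a_0 = 1.
Substitute y = x^r sum a_n x^n and match x^{r+n}. The recurrence is
  D(n) a_n - 3 a_{n-1} - 1 a_{n-2} = 0,  where D(n) = (r+n)(r+n-1) + (-13/6)(r+n) + (5/2).
  a_n = [3 a_{n-1} + 1 a_{n-2}] / D(n).
Since the indicial polynomial factors as (r - r_1)(r - r_2), D(n) = (r_1 + n - r_1)(r_1 + n - r_2) = n(n + 1/6).
Evaluating step by step (a_0 = 1):
  n = 1: D(1) = 1(1 + 1/6) = 7/6; numerator = 3(1) = 3; a_1 = (3)/(7/6) = 18/7
  n = 2: D(2) = 2(2 + 1/6) = 13/3; numerator = 3(18/7) + 1(1) = 61/7; a_2 = (61/7)/(13/3) = 183/91
  n = 3: D(3) = 3(3 + 1/6) = 19/2; numerator = 3(183/91) + 1(18/7) = 783/91; a_3 = (783/91)/(19/2) = 1566/1729
  n = 4: D(4) = 4(4 + 1/6) = 50/3; numerator = 3(1566/1729) + 1(183/91) = 8175/1729; a_4 = (8175/1729)/(50/3) = 981/3458

r = 5/3; a_0 = 1; a_1 = 18/7; a_2 = 183/91; a_3 = 1566/1729; a_4 = 981/3458


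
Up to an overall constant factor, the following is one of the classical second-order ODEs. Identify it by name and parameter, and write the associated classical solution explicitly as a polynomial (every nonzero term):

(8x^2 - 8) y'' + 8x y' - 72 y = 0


All three coefficients share the factor -8; dividing through by -8 gives  (1 - x^2) y'' - x y' + 9 y = 0.
This matches the Chebyshev equation (1 - x^2) y'' - x y' + n^2 y = 0 (note the -x y' term, not -2x y') with n^2 = 9, so n = 3; the polynomial solution is T_3(x).
With y = sum_k a_k x^k, matching x^k gives (k+2)(k+1) a_{k+2} = (k^2 - n^2) a_k = (k - 3)(k + 3) a_k. The right side vanishes at k = 3, so the series with the parity of 3 terminates at degree 3.
Standard normalization: leading coefficient of T_n is 2^(n-1), so a_3 = 2^2 = 4. Work downward with a_k = (k+1)(k+2) a_{k+2} / ((k - 3)(k + 3)):
  a_1 = (2)(3)(4) / ((1 - 3)(1 + 3)) = 24/(-8) = -3
Hence T_3(x) = 4 x^3 - 3 x.

T_3(x); series = 4 x^3 - 3 x
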